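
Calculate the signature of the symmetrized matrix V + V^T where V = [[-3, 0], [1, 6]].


Step 1: V + V^T = [[-6, 1], [1, 12]]
Step 2: trace = 6, det = -73
Step 3: Discriminant = 6^2 - 4*(-73) = 328
Step 4: Eigenvalues: 12.0554, -6.05539
Step 5: Signature = (# positive eigenvalues) - (# negative eigenvalues) = 0

0


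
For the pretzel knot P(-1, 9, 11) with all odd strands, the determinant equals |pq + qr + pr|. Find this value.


Step 1: Compute pq + qr + pr.
pq = (-1)*9 = -9
qr = 9*11 = 99
pr = (-1)*11 = -11
pq + qr + pr = -9 + 99 + (-11) = 79
Step 2: Take absolute value.
det(P(-1,9,11)) = |79| = 79

79


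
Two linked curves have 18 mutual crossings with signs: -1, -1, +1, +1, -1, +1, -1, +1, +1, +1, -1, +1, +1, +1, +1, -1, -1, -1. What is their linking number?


Step 1: Count positive crossings: 10
Step 2: Count negative crossings: 8
Step 3: Sum of signs = 10 - 8 = 2
Step 4: Linking number = sum/2 = 2/2 = 1

1


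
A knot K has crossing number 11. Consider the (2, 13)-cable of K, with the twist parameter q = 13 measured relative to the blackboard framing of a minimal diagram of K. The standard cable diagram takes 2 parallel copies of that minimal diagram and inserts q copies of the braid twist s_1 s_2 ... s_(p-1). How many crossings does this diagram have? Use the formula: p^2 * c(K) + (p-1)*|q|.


Step 1: Each of the c(K) crossings of the companion diagram becomes p*p = p^2 crossings among the p parallel strands, and each of the |q| twists s_1 s_2 ... s_(p-1) adds (p-1) crossings.
  Crossings = p^2 * c(K) + (p-1)*|q|
Step 2: = 2^2 * 11 + (2-1)*13
Step 3: = 4*11 + 1*13
Step 4: = 44 + 13 = 57

57


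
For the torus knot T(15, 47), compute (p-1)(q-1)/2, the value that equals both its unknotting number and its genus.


For a torus knot T(p,q), both the unknotting number and genus equal (p-1)(q-1)/2.
= (15-1)(47-1)/2
= 14*46/2
= 644/2 = 322

322


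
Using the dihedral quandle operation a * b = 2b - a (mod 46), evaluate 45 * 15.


45 * 15 = 2*15 - 45 mod 46
= 30 - 45 mod 46
= -15 mod 46 = 31

31


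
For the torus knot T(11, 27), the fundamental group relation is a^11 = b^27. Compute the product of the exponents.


The relation is a^11 = b^27.
Product of exponents = 11 * 27
= 297

297


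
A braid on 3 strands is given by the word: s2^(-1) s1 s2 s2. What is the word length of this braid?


The word length counts the number of generators (including inverses).
Listing each generator: s2^(-1), s1, s2, s2
There are 4 generators in this braid word.

4


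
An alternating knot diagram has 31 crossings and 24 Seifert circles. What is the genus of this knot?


For alternating knots, g = (c - s + 1)/2.
= (31 - 24 + 1)/2
= 8/2 = 4

4


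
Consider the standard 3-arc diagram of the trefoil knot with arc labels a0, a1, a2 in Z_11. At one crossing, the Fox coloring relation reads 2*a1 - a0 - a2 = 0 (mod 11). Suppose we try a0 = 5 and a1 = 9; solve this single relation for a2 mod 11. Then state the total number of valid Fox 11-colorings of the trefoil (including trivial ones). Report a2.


Step 1: Apply the given crossing relation 2*a1 - a0 - a2 = 0 (mod 11).
  a2 = 2*a1 - a0 mod 11
  a2 = 2*9 - 5 mod 11
  a2 = 18 - 5 mod 11
  a2 = 13 mod 11 = 2
Step 2: The trefoil has determinant 3.
  Number of Fox p-colorings (p prime) is p^2 if p = 3, else p.
  Since 11 does not divide 3, only trivial (constant) colorings exist.
  (So the trial a0 = 5, a1 = 9 with a0 != a1 does NOT extend to a valid coloring of the whole trefoil: the other two crossing relations require 3*(a1 - a0) = 0 (mod 11), which fails.)
  Total colorings = 11
Step 3: a2 = 2, total Fox 11-colorings = 11

2


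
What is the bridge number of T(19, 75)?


The bridge number of T(p,q) is min(p,q).
min(19, 75) = 19

19


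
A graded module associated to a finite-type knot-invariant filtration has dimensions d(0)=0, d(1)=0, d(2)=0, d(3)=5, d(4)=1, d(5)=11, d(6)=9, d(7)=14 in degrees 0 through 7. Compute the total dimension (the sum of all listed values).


Total dimension = d(0) + d(1) + ... + d(7)
= 0 + 0 + 0 + 5 + 1 + 11 + 9 + 14
= 40

40


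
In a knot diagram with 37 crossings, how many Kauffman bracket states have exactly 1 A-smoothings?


We choose which 1 of 37 crossings get A-smoothings.
C(37, 1) = 37! / (1! * 36!)
= 37

37


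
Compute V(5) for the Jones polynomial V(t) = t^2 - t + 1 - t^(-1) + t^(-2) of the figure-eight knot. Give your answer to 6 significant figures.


Substituting t = 5 into V(t) = t^2 - t + 1 - t^(-1) + t^(-2):
  (+)t^(2) = 25
  (-)t^(1) = -5
  (+)t^(0) = 1
  (-)t^(-1) = -0.2
  (+)t^(-2) = 0.04
Sum = (25) + (-5) + (1) + (-0.2) + (0.04)
= 20.84
Rounded to 6 significant figures: 20.84

20.84


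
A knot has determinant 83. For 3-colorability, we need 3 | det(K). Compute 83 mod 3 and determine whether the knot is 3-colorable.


Step 1: A knot is p-colorable if and only if p divides its determinant.
Step 2: Compute 83 mod 3.
83 = 27 * 3 + 2
Step 3: 83 mod 3 = 2
Step 4: The knot is 3-colorable: no

2


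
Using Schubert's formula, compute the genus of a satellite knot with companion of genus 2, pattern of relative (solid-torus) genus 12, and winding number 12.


Schubert: g(satellite) = g_rel(pattern) + |winding| * g(companion),
where g_rel(pattern) is the genus of the pattern relative to the solid torus.
= 12 + 12 * 2
= 12 + 24 = 36

36


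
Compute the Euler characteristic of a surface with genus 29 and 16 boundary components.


chi = 2 - 2g - b
= 2 - 2*29 - 16
= 2 - 58 - 16 = -72

-72


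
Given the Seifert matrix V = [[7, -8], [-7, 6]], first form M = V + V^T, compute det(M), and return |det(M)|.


Step 1: Form V + V^T where V = [[7, -8], [-7, 6]]
  V^T = [[7, -7], [-8, 6]]
  V + V^T = [[14, -15], [-15, 12]]
Step 2: det(V + V^T) = 14*12 - (-15)*(-15)
  = 168 - 225 = -57
Step 3: Knot determinant = |det(V + V^T)| = |-57| = 57

57


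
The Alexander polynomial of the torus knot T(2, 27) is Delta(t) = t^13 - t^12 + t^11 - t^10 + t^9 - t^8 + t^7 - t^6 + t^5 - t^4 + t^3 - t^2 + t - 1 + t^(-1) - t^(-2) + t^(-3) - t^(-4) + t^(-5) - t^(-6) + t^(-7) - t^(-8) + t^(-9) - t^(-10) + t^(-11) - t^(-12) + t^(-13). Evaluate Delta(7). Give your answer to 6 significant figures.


Substituting t = 7 into Delta(t) = t^13 - t^12 + t^11 - t^10 + t^9 - t^8 + t^7 - t^6 + t^5 - t^4 + t^3 - t^2 + t - 1 + t^(-1) - t^(-2) + t^(-3) - t^(-4) + t^(-5) - t^(-6) + t^(-7) - t^(-8) + t^(-9) - t^(-10) + t^(-11) - t^(-12) + t^(-13):
Term values: (96889010407) + (-13841287201) + (1977326743) + (-282475249) + (40353607) + (-5764801) + (823543) + (-117649) + (16807) + (-2401) + (343) + (-49) + (7) + (-1) + (0.142857) + (-0.0204082) + (0.00291545) + (-0.000416493) + (5.9499e-05) + (-8.49986e-06) + (1.21427e-06) + (-1.73467e-07) + (2.47809e-08) + (-3.54013e-09) + (5.05733e-10) + (-7.22476e-11) + (1.03211e-11)
Sum = 8.477788411e+10
Rounded to 6 significant figures: 8.47779e+10

8.47779e+10


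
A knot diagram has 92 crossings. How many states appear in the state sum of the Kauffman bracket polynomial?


Each crossing contributes 2 choices (A-smoothing or B-smoothing).
Total states = 2^92 = 4951760157141521099596496896

4951760157141521099596496896


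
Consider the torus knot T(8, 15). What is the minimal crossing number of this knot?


For a torus knot T(p, q) with gcd(p,q)=1,
the crossing number is min(p*(q-1), q*(p-1)).
p*(q-1) = 8*14 = 112
q*(p-1) = 15*7 = 105
min(112, 105) = 105

105


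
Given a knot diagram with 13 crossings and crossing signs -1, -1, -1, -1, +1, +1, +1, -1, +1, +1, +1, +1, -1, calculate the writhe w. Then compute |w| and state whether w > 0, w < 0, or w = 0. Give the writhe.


Step 1: Count positive crossings (+1).
Positive crossings: 7
Step 2: Count negative crossings (-1).
Negative crossings: 6
Step 3: Writhe = (positive) - (negative)
w = 7 - 6 = 1
Step 4: |w| = 1, and w is positive

1


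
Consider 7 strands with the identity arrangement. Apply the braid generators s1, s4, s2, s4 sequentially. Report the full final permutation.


Starting with identity [1, 2, 3, 4, 5, 6, 7].
Apply generators in sequence:
  After s1: [2, 1, 3, 4, 5, 6, 7]
  After s4: [2, 1, 3, 5, 4, 6, 7]
  After s2: [2, 3, 1, 5, 4, 6, 7]
  After s4: [2, 3, 1, 4, 5, 6, 7]
Final permutation: [2, 3, 1, 4, 5, 6, 7]

[2, 3, 1, 4, 5, 6, 7]


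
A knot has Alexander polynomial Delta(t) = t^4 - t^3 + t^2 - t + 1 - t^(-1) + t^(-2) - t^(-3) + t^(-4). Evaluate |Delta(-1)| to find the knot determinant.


Step 1: The polynomial has 9 terms with alternating signs, exponents from 4 down to -4.
Step 2: Substitute t = -1. The i-th term has coefficient (-1)^i and exponent (m-i),
  so its value is (-1)^i * (-1)^(m-i) = (-1)^m = 1 for every i.
Step 3: All 9 terms equal 1, so Delta(-1) = 9 * (1) = 9
Step 4: |Delta(-1)| = 9

9


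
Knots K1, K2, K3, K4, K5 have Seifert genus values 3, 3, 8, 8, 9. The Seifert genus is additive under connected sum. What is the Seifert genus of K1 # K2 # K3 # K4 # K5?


The Seifert genus is additive under connected sum.
Seifert genus(K1 # K2 # K3 # K4 # K5) = (3) + (3) + (8) + (8) + (9)
= 31

31


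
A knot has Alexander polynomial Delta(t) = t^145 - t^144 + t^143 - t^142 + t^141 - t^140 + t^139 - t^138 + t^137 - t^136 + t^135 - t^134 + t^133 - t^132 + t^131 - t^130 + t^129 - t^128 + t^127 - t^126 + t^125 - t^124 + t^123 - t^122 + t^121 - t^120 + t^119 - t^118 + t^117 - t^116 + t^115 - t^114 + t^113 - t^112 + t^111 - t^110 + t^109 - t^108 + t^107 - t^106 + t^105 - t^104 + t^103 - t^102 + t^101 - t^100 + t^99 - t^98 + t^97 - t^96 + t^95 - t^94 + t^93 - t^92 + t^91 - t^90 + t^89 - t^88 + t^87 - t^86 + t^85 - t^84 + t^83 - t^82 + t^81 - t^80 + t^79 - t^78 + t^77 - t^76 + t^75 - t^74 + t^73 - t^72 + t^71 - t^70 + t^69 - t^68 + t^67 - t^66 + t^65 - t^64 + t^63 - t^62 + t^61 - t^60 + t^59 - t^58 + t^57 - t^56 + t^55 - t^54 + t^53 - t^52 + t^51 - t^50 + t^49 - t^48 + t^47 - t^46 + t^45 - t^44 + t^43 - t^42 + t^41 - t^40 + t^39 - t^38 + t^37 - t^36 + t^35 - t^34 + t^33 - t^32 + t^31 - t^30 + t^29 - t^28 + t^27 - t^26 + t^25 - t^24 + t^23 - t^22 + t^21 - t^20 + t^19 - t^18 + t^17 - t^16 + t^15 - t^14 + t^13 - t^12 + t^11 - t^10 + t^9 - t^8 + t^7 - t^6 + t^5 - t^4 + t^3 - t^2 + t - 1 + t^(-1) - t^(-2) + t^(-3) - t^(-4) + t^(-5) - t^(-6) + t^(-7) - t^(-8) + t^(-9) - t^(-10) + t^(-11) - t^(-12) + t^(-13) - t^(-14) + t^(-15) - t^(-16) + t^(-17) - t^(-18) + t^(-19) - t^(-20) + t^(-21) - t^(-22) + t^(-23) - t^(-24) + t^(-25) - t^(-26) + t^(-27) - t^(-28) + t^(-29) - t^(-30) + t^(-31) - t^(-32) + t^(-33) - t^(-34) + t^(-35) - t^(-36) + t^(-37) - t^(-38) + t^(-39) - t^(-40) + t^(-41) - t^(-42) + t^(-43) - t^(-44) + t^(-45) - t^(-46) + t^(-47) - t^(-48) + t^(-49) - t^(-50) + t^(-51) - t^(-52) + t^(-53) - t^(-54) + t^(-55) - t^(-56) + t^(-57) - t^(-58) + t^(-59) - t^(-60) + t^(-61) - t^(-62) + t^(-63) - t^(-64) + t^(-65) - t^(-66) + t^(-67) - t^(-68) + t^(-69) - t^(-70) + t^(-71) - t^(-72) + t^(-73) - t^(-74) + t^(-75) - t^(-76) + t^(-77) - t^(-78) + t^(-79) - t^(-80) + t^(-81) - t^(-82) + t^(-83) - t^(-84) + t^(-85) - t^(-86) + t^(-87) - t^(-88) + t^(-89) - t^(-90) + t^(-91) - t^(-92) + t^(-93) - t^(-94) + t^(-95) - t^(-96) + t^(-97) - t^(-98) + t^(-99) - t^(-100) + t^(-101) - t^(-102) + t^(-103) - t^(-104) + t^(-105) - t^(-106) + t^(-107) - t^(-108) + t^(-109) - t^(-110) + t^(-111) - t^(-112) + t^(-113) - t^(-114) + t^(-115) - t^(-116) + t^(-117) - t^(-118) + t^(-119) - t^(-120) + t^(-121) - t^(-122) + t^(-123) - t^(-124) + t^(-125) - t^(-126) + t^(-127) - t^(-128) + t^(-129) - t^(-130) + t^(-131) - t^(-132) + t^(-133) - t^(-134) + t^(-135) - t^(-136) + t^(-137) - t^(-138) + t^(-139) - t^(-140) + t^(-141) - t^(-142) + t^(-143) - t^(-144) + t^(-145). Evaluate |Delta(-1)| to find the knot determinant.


Step 1: The polynomial has 291 terms with alternating signs, exponents from 145 down to -145.
Step 2: Substitute t = -1. The i-th term has coefficient (-1)^i and exponent (m-i),
  so its value is (-1)^i * (-1)^(m-i) = (-1)^m = -1 for every i.
Step 3: All 291 terms equal -1, so Delta(-1) = 291 * (-1) = -291
Step 4: |Delta(-1)| = 291

291


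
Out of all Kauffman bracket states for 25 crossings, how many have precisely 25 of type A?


We choose which 25 of 25 crossings get A-smoothings.
C(25, 25) = 25! / (25! * 0!)
= 1

1


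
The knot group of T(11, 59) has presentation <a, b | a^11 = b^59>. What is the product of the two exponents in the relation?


The relation is a^11 = b^59.
Product of exponents = 11 * 59
= 649

649


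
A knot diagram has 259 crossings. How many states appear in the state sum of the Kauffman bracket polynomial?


Each crossing contributes 2 choices (A-smoothing or B-smoothing).
Total states = 2^259 = 926336713898529563388567880069503262826159877325124512315660672063305037119488

926336713898529563388567880069503262826159877325124512315660672063305037119488


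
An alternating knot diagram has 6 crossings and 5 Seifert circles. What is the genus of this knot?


For alternating knots, g = (c - s + 1)/2.
= (6 - 5 + 1)/2
= 2/2 = 1

1


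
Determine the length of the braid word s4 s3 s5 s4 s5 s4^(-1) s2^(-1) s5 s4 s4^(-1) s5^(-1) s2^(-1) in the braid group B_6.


The word length counts the number of generators (including inverses).
Listing each generator: s4, s3, s5, s4, s5, s4^(-1), s2^(-1), s5, s4, s4^(-1), s5^(-1), s2^(-1)
There are 12 generators in this braid word.

12


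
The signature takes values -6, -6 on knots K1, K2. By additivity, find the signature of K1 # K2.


The signature is additive under connected sum.
signature(K1 # K2) = (-6) + (-6)
= -12

-12


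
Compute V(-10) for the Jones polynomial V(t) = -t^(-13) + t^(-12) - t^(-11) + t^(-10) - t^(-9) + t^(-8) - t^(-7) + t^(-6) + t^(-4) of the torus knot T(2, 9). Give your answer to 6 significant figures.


Substituting t = -10 into V(t) = -t^(-13) + t^(-12) - t^(-11) + t^(-10) - t^(-9) + t^(-8) - t^(-7) + t^(-6) + t^(-4):
  (-)t^(-13) = 1e-13
  (+)t^(-12) = 1e-12
  (-)t^(-11) = 1e-11
  (+)t^(-10) = 1e-10
  (-)t^(-9) = 1e-09
  (+)t^(-8) = 1e-08
  (-)t^(-7) = 1e-07
  (+)t^(-6) = 1e-06
  (+)t^(-4) = 0.0001
Sum = (1e-13) + (1e-12) + (1e-11) + (1e-10) + (1e-09) + (1e-08) + (1e-07) + (1e-06) + (0.0001)
= 0.0001011111111
Rounded to 6 significant figures: 0.000101111

0.000101111


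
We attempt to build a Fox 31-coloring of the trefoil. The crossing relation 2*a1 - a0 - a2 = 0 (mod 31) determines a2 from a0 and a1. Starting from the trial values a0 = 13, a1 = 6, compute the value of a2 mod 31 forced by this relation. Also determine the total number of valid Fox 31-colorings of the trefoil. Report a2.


Step 1: Apply the given crossing relation 2*a1 - a0 - a2 = 0 (mod 31).
  a2 = 2*a1 - a0 mod 31
  a2 = 2*6 - 13 mod 31
  a2 = 12 - 13 mod 31
  a2 = -1 mod 31 = 30
Step 2: The trefoil has determinant 3.
  Number of Fox p-colorings (p prime) is p^2 if p = 3, else p.
  Since 31 does not divide 3, only trivial (constant) colorings exist.
  (So the trial a0 = 13, a1 = 6 with a0 != a1 does NOT extend to a valid coloring of the whole trefoil: the other two crossing relations require 3*(a1 - a0) = 0 (mod 31), which fails.)
  Total colorings = 31
Step 3: a2 = 30, total Fox 31-colorings = 31

30


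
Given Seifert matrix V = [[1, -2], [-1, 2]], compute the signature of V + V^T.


Step 1: V + V^T = [[2, -3], [-3, 4]]
Step 2: trace = 6, det = -1
Step 3: Discriminant = 6^2 - 4*(-1) = 40
Step 4: Eigenvalues: 6.16228, -0.162278
Step 5: Signature = (# positive eigenvalues) - (# negative eigenvalues) = 0

0


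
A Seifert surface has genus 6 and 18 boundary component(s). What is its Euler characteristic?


chi = 2 - 2g - b
= 2 - 2*6 - 18
= 2 - 12 - 18 = -28

-28


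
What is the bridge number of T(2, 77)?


The bridge number of T(p,q) is min(p,q).
min(2, 77) = 2

2


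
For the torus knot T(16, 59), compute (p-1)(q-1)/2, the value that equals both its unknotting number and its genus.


For a torus knot T(p,q), both the unknotting number and genus equal (p-1)(q-1)/2.
= (16-1)(59-1)/2
= 15*58/2
= 870/2 = 435

435


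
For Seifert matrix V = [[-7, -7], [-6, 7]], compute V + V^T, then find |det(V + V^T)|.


Step 1: Form V + V^T where V = [[-7, -7], [-6, 7]]
  V^T = [[-7, -6], [-7, 7]]
  V + V^T = [[-14, -13], [-13, 14]]
Step 2: det(V + V^T) = (-14)*14 - (-13)*(-13)
  = -196 - 169 = -365
Step 3: Knot determinant = |det(V + V^T)| = |-365| = 365

365


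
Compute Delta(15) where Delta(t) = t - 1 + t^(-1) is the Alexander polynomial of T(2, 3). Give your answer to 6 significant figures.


Substituting t = 15 into Delta(t) = t - 1 + t^(-1):
Term values: (15) + (-1) + (0.0666667)
Sum = 14.06666667
Rounded to 6 significant figures: 14.0667

14.0667


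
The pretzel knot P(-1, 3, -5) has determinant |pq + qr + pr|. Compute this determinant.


Step 1: Compute pq + qr + pr.
pq = (-1)*3 = -3
qr = 3*(-5) = -15
pr = (-1)*(-5) = 5
pq + qr + pr = -3 + (-15) + 5 = -13
Step 2: Take absolute value.
det(P(-1,3,-5)) = |-13| = 13

13


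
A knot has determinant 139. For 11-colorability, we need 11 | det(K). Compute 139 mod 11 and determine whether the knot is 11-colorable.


Step 1: A knot is p-colorable if and only if p divides its determinant.
Step 2: Compute 139 mod 11.
139 = 12 * 11 + 7
Step 3: 139 mod 11 = 7
Step 4: The knot is 11-colorable: no

7


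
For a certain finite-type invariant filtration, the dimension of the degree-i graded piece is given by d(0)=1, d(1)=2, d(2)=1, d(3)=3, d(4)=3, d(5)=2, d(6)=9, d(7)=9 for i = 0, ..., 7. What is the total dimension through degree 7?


Total dimension = d(0) + d(1) + ... + d(7)
= 1 + 2 + 1 + 3 + 3 + 2 + 9 + 9
= 30

30


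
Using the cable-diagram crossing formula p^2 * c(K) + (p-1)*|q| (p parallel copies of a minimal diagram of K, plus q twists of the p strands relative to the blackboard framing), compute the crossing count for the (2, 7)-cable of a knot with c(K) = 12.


Step 1: Each of the c(K) crossings of the companion diagram becomes p*p = p^2 crossings among the p parallel strands, and each of the |q| twists s_1 s_2 ... s_(p-1) adds (p-1) crossings.
  Crossings = p^2 * c(K) + (p-1)*|q|
Step 2: = 2^2 * 12 + (2-1)*7
Step 3: = 4*12 + 1*7
Step 4: = 48 + 7 = 55

55


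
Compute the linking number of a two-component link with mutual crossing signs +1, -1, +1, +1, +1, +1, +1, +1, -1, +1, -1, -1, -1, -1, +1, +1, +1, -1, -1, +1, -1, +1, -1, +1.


Step 1: Count positive crossings: 14
Step 2: Count negative crossings: 10
Step 3: Sum of signs = 14 - 10 = 4
Step 4: Linking number = sum/2 = 4/2 = 2

2


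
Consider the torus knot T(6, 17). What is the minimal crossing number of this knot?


For a torus knot T(p, q) with gcd(p,q)=1,
the crossing number is min(p*(q-1), q*(p-1)).
p*(q-1) = 6*16 = 96
q*(p-1) = 17*5 = 85
min(96, 85) = 85

85


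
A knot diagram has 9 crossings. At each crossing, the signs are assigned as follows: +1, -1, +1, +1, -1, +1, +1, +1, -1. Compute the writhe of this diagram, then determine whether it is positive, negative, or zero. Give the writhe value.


Step 1: Count positive crossings (+1).
Positive crossings: 6
Step 2: Count negative crossings (-1).
Negative crossings: 3
Step 3: Writhe = (positive) - (negative)
w = 6 - 3 = 3
Step 4: |w| = 3, and w is positive

3


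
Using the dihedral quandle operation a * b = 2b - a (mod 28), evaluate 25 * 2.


25 * 2 = 2*2 - 25 mod 28
= 4 - 25 mod 28
= -21 mod 28 = 7

7


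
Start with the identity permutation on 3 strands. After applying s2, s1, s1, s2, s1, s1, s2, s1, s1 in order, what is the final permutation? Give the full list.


Starting with identity [1, 2, 3].
Apply generators in sequence:
  After s2: [1, 3, 2]
  After s1: [3, 1, 2]
  After s1: [1, 3, 2]
  After s2: [1, 2, 3]
  After s1: [2, 1, 3]
  After s1: [1, 2, 3]
  After s2: [1, 3, 2]
  After s1: [3, 1, 2]
  After s1: [1, 3, 2]
Final permutation: [1, 3, 2]

[1, 3, 2]


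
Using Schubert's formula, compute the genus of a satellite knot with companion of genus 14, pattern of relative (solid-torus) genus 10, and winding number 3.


Schubert: g(satellite) = g_rel(pattern) + |winding| * g(companion),
where g_rel(pattern) is the genus of the pattern relative to the solid torus.
= 10 + 3 * 14
= 10 + 42 = 52

52


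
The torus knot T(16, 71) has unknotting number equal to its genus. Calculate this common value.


For a torus knot T(p,q), both the unknotting number and genus equal (p-1)(q-1)/2.
= (16-1)(71-1)/2
= 15*70/2
= 1050/2 = 525

525


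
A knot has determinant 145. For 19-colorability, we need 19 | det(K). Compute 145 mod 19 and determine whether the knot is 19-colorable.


Step 1: A knot is p-colorable if and only if p divides its determinant.
Step 2: Compute 145 mod 19.
145 = 7 * 19 + 12
Step 3: 145 mod 19 = 12
Step 4: The knot is 19-colorable: no

12


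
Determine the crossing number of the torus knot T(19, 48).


For a torus knot T(p, q) with gcd(p,q)=1,
the crossing number is min(p*(q-1), q*(p-1)).
p*(q-1) = 19*47 = 893
q*(p-1) = 48*18 = 864
min(893, 864) = 864

864


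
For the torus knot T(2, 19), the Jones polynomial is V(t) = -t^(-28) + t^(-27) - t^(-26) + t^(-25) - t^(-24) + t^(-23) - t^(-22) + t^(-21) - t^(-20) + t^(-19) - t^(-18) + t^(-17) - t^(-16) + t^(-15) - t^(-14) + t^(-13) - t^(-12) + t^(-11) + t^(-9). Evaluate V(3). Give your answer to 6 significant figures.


Substituting t = 3 into V(t) = -t^(-28) + t^(-27) - t^(-26) + t^(-25) - t^(-24) + t^(-23) - t^(-22) + t^(-21) - t^(-20) + t^(-19) - t^(-18) + t^(-17) - t^(-16) + t^(-15) - t^(-14) + t^(-13) - t^(-12) + t^(-11) + t^(-9):
  (-)t^(-28) = -4.37124e-14
  (+)t^(-27) = 1.31137e-13
  (-)t^(-26) = -3.93412e-13
  (+)t^(-25) = 1.18024e-12
  (-)t^(-24) = -3.54071e-12
  (+)t^(-23) = 1.06221e-11
  (-)t^(-22) = -3.18664e-11
  (+)t^(-21) = 9.55991e-11
  (-)t^(-20) = -2.86797e-10
  (+)t^(-19) = 8.60392e-10
  (-)t^(-18) = -2.58117e-09
  (+)t^(-17) = 7.74352e-09
  (-)t^(-16) = -2.32306e-08
  (+)t^(-15) = 6.96917e-08
  (-)t^(-14) = -2.09075e-07
  (+)t^(-13) = 6.27225e-07
  (-)t^(-12) = -1.88168e-06
  (+)t^(-11) = 5.64503e-06
  (+)t^(-9) = 5.08053e-05
Sum = (-4.37124e-14) + (1.31137e-13) + (-3.93412e-13) + (1.18024e-12) + (-3.54071e-12) + (1.06221e-11) + (-3.18664e-11) + (9.55991e-11) + (-2.86797e-10) + (8.60392e-10) + (-2.58117e-09) + (7.74352e-09) + (-2.32306e-08) + (6.96917e-08) + (-2.09075e-07) + (6.27225e-07) + (-1.88168e-06) + (5.64503e-06) + (5.08053e-05)
= 5.503903537e-05
Rounded to 6 significant figures: 5.5039e-05

5.5039e-05


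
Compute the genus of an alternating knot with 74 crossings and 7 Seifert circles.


For alternating knots, g = (c - s + 1)/2.
= (74 - 7 + 1)/2
= 68/2 = 34

34


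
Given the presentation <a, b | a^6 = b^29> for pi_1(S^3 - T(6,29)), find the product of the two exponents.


The relation is a^6 = b^29.
Product of exponents = 6 * 29
= 174

174


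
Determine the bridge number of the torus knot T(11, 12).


The bridge number of T(p,q) is min(p,q).
min(11, 12) = 11

11


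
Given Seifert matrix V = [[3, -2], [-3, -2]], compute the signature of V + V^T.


Step 1: V + V^T = [[6, -5], [-5, -4]]
Step 2: trace = 2, det = -49
Step 3: Discriminant = 2^2 - 4*(-49) = 200
Step 4: Eigenvalues: 8.07107, -6.07107
Step 5: Signature = (# positive eigenvalues) - (# negative eigenvalues) = 0

0


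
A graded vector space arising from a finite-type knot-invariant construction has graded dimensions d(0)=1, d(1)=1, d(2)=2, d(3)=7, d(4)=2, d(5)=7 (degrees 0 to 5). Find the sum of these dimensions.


Total dimension = d(0) + d(1) + ... + d(5)
= 1 + 1 + 2 + 7 + 2 + 7
= 20

20


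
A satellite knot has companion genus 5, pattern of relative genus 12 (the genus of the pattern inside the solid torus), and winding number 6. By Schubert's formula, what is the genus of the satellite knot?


Schubert: g(satellite) = g_rel(pattern) + |winding| * g(companion),
where g_rel(pattern) is the genus of the pattern relative to the solid torus.
= 12 + 6 * 5
= 12 + 30 = 42

42


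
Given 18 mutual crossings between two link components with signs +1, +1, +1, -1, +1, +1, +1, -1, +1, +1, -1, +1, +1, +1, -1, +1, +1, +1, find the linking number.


Step 1: Count positive crossings: 14
Step 2: Count negative crossings: 4
Step 3: Sum of signs = 14 - 4 = 10
Step 4: Linking number = sum/2 = 10/2 = 5

5


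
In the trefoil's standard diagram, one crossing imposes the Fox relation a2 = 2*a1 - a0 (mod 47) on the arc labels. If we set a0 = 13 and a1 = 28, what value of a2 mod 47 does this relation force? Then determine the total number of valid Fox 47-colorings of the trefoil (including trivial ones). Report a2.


Step 1: Apply the given crossing relation 2*a1 - a0 - a2 = 0 (mod 47).
  a2 = 2*a1 - a0 mod 47
  a2 = 2*28 - 13 mod 47
  a2 = 56 - 13 mod 47
  a2 = 43 mod 47 = 43
Step 2: The trefoil has determinant 3.
  Number of Fox p-colorings (p prime) is p^2 if p = 3, else p.
  Since 47 does not divide 3, only trivial (constant) colorings exist.
  (So the trial a0 = 13, a1 = 28 with a0 != a1 does NOT extend to a valid coloring of the whole trefoil: the other two crossing relations require 3*(a1 - a0) = 0 (mod 47), which fails.)
  Total colorings = 47
Step 3: a2 = 43, total Fox 47-colorings = 47

43


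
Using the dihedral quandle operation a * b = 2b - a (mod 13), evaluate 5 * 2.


5 * 2 = 2*2 - 5 mod 13
= 4 - 5 mod 13
= -1 mod 13 = 12

12


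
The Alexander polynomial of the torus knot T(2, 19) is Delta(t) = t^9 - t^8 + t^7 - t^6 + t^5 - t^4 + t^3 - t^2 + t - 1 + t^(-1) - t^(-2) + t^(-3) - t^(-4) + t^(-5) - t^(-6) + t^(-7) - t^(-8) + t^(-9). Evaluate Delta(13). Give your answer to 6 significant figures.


Substituting t = 13 into Delta(t) = t^9 - t^8 + t^7 - t^6 + t^5 - t^4 + t^3 - t^2 + t - 1 + t^(-1) - t^(-2) + t^(-3) - t^(-4) + t^(-5) - t^(-6) + t^(-7) - t^(-8) + t^(-9):
Term values: (10604499373) + (-815730721) + (62748517) + (-4826809) + (371293) + (-28561) + (2197) + (-169) + (13) + (-1) + (0.0769231) + (-0.00591716) + (0.000455166) + (-3.50128e-05) + (2.69329e-06) + (-2.07176e-07) + (1.59366e-08) + (-1.22589e-09) + (9.42996e-11)
Sum = 9847035132
Rounded to 6 significant figures: 9.84704e+09

9.84704e+09


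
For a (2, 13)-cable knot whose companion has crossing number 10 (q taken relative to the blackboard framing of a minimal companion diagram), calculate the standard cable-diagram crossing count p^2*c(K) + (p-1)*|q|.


Step 1: Each of the c(K) crossings of the companion diagram becomes p*p = p^2 crossings among the p parallel strands, and each of the |q| twists s_1 s_2 ... s_(p-1) adds (p-1) crossings.
  Crossings = p^2 * c(K) + (p-1)*|q|
Step 2: = 2^2 * 10 + (2-1)*13
Step 3: = 4*10 + 1*13
Step 4: = 40 + 13 = 53

53


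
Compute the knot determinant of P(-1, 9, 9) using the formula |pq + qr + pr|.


Step 1: Compute pq + qr + pr.
pq = (-1)*9 = -9
qr = 9*9 = 81
pr = (-1)*9 = -9
pq + qr + pr = -9 + 81 + (-9) = 63
Step 2: Take absolute value.
det(P(-1,9,9)) = |63| = 63

63


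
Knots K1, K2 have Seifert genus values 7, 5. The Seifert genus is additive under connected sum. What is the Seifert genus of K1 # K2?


The Seifert genus is additive under connected sum.
Seifert genus(K1 # K2) = (7) + (5)
= 12

12


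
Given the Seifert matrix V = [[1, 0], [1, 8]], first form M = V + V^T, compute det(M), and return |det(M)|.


Step 1: Form V + V^T where V = [[1, 0], [1, 8]]
  V^T = [[1, 1], [0, 8]]
  V + V^T = [[2, 1], [1, 16]]
Step 2: det(V + V^T) = 2*16 - 1*1
  = 32 - 1 = 31
Step 3: Knot determinant = |det(V + V^T)| = |31| = 31

31


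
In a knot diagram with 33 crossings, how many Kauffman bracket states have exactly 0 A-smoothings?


We choose which 0 of 33 crossings get A-smoothings.
C(33, 0) = 33! / (0! * 33!)
= 1

1


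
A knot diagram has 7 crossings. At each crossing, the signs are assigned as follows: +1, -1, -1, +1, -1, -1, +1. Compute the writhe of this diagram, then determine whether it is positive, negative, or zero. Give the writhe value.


Step 1: Count positive crossings (+1).
Positive crossings: 3
Step 2: Count negative crossings (-1).
Negative crossings: 4
Step 3: Writhe = (positive) - (negative)
w = 3 - 4 = -1
Step 4: |w| = 1, and w is negative

-1


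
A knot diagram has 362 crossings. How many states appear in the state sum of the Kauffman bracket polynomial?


Each crossing contributes 2 choices (A-smoothing or B-smoothing).
Total states = 2^362 = 9394170331095332911557922387157348109502730195633279482829163886128836100458433773854795993539074812127739904

9394170331095332911557922387157348109502730195633279482829163886128836100458433773854795993539074812127739904


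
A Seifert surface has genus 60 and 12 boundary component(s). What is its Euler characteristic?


chi = 2 - 2g - b
= 2 - 2*60 - 12
= 2 - 120 - 12 = -130

-130


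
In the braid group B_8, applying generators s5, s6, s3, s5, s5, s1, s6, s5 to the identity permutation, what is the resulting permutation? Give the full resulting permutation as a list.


Starting with identity [1, 2, 3, 4, 5, 6, 7, 8].
Apply generators in sequence:
  After s5: [1, 2, 3, 4, 6, 5, 7, 8]
  After s6: [1, 2, 3, 4, 6, 7, 5, 8]
  After s3: [1, 2, 4, 3, 6, 7, 5, 8]
  After s5: [1, 2, 4, 3, 7, 6, 5, 8]
  After s5: [1, 2, 4, 3, 6, 7, 5, 8]
  After s1: [2, 1, 4, 3, 6, 7, 5, 8]
  After s6: [2, 1, 4, 3, 6, 5, 7, 8]
  After s5: [2, 1, 4, 3, 5, 6, 7, 8]
Final permutation: [2, 1, 4, 3, 5, 6, 7, 8]

[2, 1, 4, 3, 5, 6, 7, 8]


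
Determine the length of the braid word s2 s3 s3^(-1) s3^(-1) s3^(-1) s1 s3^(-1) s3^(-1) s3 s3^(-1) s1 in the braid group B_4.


The word length counts the number of generators (including inverses).
Listing each generator: s2, s3, s3^(-1), s3^(-1), s3^(-1), s1, s3^(-1), s3^(-1), s3, s3^(-1), s1
There are 11 generators in this braid word.

11


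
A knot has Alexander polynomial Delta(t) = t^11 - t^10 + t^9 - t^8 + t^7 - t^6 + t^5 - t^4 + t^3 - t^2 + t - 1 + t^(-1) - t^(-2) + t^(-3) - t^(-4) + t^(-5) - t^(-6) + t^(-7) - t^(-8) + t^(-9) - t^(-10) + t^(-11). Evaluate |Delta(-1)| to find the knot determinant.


Step 1: The polynomial has 23 terms with alternating signs, exponents from 11 down to -11.
Step 2: Substitute t = -1. The i-th term has coefficient (-1)^i and exponent (m-i),
  so its value is (-1)^i * (-1)^(m-i) = (-1)^m = -1 for every i.
Step 3: All 23 terms equal -1, so Delta(-1) = 23 * (-1) = -23
Step 4: |Delta(-1)| = 23

23


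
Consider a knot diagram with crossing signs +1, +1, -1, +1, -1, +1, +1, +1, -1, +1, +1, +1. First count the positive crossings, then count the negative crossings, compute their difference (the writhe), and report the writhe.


Step 1: Count positive crossings (+1).
Positive crossings: 9
Step 2: Count negative crossings (-1).
Negative crossings: 3
Step 3: Writhe = (positive) - (negative)
w = 9 - 3 = 6
Step 4: |w| = 6, and w is positive

6


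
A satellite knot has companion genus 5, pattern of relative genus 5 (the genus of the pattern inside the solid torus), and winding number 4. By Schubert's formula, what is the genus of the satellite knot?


Schubert: g(satellite) = g_rel(pattern) + |winding| * g(companion),
where g_rel(pattern) is the genus of the pattern relative to the solid torus.
= 5 + 4 * 5
= 5 + 20 = 25

25


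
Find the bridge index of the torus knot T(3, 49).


The bridge number of T(p,q) is min(p,q).
min(3, 49) = 3

3


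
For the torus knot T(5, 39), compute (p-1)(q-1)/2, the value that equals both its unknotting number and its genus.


For a torus knot T(p,q), both the unknotting number and genus equal (p-1)(q-1)/2.
= (5-1)(39-1)/2
= 4*38/2
= 152/2 = 76

76


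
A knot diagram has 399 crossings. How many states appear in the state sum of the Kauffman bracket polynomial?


Each crossing contributes 2 choices (A-smoothing or B-smoothing).
Total states = 2^399 = 1291124939043454294827959586001505937164852896414611756415329678270323811008420597314822676640068915717951585986373746688

1291124939043454294827959586001505937164852896414611756415329678270323811008420597314822676640068915717951585986373746688


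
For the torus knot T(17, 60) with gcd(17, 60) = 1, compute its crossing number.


For a torus knot T(p, q) with gcd(p,q)=1,
the crossing number is min(p*(q-1), q*(p-1)).
p*(q-1) = 17*59 = 1003
q*(p-1) = 60*16 = 960
min(1003, 960) = 960

960


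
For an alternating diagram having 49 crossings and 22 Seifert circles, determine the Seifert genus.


For alternating knots, g = (c - s + 1)/2.
= (49 - 22 + 1)/2
= 28/2 = 14

14


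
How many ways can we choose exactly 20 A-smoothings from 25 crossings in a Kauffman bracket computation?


We choose which 20 of 25 crossings get A-smoothings.
C(25, 20) = 25! / (20! * 5!)
= 53130

53130


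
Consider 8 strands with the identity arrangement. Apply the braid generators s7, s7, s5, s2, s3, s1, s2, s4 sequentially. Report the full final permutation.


Starting with identity [1, 2, 3, 4, 5, 6, 7, 8].
Apply generators in sequence:
  After s7: [1, 2, 3, 4, 5, 6, 8, 7]
  After s7: [1, 2, 3, 4, 5, 6, 7, 8]
  After s5: [1, 2, 3, 4, 6, 5, 7, 8]
  After s2: [1, 3, 2, 4, 6, 5, 7, 8]
  After s3: [1, 3, 4, 2, 6, 5, 7, 8]
  After s1: [3, 1, 4, 2, 6, 5, 7, 8]
  After s2: [3, 4, 1, 2, 6, 5, 7, 8]
  After s4: [3, 4, 1, 6, 2, 5, 7, 8]
Final permutation: [3, 4, 1, 6, 2, 5, 7, 8]

[3, 4, 1, 6, 2, 5, 7, 8]


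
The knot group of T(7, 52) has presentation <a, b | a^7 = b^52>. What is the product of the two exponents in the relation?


The relation is a^7 = b^52.
Product of exponents = 7 * 52
= 364

364


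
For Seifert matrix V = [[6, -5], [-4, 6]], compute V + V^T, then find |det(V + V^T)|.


Step 1: Form V + V^T where V = [[6, -5], [-4, 6]]
  V^T = [[6, -4], [-5, 6]]
  V + V^T = [[12, -9], [-9, 12]]
Step 2: det(V + V^T) = 12*12 - (-9)*(-9)
  = 144 - 81 = 63
Step 3: Knot determinant = |det(V + V^T)| = |63| = 63

63


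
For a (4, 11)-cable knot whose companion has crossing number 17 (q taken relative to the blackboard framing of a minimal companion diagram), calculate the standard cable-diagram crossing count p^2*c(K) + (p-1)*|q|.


Step 1: Each of the c(K) crossings of the companion diagram becomes p*p = p^2 crossings among the p parallel strands, and each of the |q| twists s_1 s_2 ... s_(p-1) adds (p-1) crossings.
  Crossings = p^2 * c(K) + (p-1)*|q|
Step 2: = 4^2 * 17 + (4-1)*11
Step 3: = 16*17 + 3*11
Step 4: = 272 + 33 = 305

305


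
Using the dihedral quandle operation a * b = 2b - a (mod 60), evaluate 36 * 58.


36 * 58 = 2*58 - 36 mod 60
= 116 - 36 mod 60
= 80 mod 60 = 20

20


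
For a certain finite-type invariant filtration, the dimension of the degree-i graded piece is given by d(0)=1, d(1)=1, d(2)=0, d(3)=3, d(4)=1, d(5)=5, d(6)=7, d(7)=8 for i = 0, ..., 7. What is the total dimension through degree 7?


Total dimension = d(0) + d(1) + ... + d(7)
= 1 + 1 + 0 + 3 + 1 + 5 + 7 + 8
= 26

26


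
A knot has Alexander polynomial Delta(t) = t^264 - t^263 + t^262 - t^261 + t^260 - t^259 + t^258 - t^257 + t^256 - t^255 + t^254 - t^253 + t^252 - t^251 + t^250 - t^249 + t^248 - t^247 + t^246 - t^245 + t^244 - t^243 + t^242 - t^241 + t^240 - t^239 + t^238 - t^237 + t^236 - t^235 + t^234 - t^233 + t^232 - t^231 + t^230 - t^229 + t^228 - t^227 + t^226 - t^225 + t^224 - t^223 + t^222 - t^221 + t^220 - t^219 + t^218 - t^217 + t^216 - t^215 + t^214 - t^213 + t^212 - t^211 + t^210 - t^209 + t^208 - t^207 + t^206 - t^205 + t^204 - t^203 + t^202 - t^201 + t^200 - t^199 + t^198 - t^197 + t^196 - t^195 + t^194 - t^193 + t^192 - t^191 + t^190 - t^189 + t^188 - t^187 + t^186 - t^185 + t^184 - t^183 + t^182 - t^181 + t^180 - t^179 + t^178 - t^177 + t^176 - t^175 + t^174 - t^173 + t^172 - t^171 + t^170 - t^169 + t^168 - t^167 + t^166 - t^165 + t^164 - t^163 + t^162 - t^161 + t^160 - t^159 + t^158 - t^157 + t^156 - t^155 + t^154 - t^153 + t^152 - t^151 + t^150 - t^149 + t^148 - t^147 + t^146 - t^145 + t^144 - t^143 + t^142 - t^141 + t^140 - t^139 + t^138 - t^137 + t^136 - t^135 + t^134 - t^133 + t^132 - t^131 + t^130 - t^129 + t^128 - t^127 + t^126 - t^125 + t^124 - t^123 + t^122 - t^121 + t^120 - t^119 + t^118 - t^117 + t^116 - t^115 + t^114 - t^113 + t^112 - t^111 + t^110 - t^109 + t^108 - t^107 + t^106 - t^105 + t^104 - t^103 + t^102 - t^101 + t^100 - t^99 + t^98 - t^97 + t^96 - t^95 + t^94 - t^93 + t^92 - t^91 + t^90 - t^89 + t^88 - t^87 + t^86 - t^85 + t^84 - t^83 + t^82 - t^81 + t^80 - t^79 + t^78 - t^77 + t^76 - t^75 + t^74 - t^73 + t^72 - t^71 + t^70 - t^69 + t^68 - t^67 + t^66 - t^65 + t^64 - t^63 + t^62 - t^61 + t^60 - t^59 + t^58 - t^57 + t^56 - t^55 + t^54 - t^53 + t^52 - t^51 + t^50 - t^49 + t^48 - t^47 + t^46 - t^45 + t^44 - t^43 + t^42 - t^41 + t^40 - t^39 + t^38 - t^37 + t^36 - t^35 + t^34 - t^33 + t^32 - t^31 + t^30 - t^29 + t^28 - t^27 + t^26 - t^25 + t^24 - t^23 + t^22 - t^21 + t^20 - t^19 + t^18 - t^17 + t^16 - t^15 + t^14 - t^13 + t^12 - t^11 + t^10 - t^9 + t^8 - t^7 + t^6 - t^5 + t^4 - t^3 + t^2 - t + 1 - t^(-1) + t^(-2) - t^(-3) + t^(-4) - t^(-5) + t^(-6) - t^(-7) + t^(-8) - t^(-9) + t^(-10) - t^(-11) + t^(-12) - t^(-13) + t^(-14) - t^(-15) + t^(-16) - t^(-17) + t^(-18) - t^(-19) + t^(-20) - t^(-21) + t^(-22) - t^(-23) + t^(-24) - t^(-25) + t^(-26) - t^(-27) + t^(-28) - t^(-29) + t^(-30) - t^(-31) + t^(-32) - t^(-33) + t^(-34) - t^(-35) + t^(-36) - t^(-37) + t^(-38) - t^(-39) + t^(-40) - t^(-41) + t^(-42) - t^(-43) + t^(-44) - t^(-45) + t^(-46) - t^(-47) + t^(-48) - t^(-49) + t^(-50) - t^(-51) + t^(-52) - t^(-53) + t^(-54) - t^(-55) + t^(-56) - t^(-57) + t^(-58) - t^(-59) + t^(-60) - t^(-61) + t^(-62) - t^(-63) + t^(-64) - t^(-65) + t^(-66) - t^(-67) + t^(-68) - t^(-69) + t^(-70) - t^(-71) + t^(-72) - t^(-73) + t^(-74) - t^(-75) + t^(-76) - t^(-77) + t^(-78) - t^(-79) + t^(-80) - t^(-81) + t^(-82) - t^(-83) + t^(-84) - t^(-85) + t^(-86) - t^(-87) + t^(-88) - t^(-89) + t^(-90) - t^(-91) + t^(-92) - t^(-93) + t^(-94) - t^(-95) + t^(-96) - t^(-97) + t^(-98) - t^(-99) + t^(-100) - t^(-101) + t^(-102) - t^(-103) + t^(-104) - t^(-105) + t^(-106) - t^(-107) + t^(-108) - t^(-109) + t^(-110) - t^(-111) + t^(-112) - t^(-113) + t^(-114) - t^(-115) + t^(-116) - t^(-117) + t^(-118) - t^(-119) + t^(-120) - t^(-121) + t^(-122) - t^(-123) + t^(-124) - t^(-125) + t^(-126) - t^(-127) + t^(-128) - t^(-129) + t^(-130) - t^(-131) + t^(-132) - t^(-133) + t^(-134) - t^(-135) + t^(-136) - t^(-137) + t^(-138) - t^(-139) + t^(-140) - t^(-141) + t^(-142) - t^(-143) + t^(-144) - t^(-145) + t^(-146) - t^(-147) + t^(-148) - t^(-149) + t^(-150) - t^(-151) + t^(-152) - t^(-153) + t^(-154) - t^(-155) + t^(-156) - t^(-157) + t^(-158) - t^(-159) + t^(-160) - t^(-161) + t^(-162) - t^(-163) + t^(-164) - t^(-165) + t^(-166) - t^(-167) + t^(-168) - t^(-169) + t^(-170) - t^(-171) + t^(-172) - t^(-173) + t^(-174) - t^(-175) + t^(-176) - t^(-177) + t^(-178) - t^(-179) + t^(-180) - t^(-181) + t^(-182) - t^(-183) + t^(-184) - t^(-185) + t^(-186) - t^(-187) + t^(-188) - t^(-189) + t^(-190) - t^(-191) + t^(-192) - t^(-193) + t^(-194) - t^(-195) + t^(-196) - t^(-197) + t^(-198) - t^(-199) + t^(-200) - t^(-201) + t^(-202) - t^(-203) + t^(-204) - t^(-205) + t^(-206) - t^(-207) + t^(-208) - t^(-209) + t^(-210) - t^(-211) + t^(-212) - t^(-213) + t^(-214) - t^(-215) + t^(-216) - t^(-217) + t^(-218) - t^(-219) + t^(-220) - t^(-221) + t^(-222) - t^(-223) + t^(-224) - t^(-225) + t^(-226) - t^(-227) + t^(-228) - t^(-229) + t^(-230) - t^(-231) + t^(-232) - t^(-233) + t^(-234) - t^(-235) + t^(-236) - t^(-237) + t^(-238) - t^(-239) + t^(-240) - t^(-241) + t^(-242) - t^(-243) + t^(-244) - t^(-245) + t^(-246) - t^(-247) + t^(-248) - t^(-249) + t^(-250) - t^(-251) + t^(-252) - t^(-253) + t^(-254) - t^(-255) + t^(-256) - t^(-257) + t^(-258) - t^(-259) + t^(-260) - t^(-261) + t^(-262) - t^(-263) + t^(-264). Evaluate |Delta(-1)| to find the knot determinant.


Step 1: The polynomial has 529 terms with alternating signs, exponents from 264 down to -264.
Step 2: Substitute t = -1. The i-th term has coefficient (-1)^i and exponent (m-i),
  so its value is (-1)^i * (-1)^(m-i) = (-1)^m = 1 for every i.
Step 3: All 529 terms equal 1, so Delta(-1) = 529 * (1) = 529
Step 4: |Delta(-1)| = 529

529


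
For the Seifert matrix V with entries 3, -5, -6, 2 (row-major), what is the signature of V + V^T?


Step 1: V + V^T = [[6, -11], [-11, 4]]
Step 2: trace = 10, det = -97
Step 3: Discriminant = 10^2 - 4*(-97) = 488
Step 4: Eigenvalues: 16.0454, -6.04536
Step 5: Signature = (# positive eigenvalues) - (# negative eigenvalues) = 0

0
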